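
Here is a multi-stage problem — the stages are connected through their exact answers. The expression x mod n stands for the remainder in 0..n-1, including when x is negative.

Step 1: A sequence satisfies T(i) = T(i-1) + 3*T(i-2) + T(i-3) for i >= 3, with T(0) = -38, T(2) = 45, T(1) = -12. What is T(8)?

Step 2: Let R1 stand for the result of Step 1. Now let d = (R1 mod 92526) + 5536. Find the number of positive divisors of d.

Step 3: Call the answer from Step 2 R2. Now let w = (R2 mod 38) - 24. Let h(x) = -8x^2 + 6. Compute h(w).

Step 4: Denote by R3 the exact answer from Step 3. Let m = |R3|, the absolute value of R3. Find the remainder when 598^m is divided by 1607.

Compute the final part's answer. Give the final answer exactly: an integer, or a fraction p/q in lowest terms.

Step 1: T(3) = 1*(45) + 3*(-12) + 1*(-38) = -29; iterating: T(3)=-29, T(4)=94, T(5)=52, T(6)=305, T(7)=555, T(8)=1522; answer 1522
Step 2: R1 = 1522; d = 7058; 7058 = 2 * 3529; number of divisors = (1+1) * (1+1) = 4; answer 4
Step 3: R2 = 4; w = -20; -8*(-20)^2 + 6 = (-3200) + (6) = -3194; answer -3194
Step 4: R3 = -3194; m = 3194; squarings mod 1607: 598^1=598, 598^2=850, 598^4=957, 598^8=1466, 598^16=597, 598^32=1262, 598^64=107, 598^128=200, 598^256=1432, 598^512=92, 598^1024=429, 598^2048=843; 598^3194 = 598^2 * 598^8 * 598^16 * 598^32 * 598^64 * 598^1024 * 598^2048 = 1132 (mod 1607); answer 1132

1132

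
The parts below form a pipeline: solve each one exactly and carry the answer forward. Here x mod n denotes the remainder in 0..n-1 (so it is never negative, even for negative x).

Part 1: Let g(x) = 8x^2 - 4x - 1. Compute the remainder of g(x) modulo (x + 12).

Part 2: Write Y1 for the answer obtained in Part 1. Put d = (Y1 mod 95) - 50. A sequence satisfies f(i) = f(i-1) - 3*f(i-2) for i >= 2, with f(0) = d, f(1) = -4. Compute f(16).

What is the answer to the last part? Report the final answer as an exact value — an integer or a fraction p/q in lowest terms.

Part 1: remainder = value at the root: 8*(-12)^2 - 4*(-12)^1 - 1 = (1152) + (48) + (-1) = 1199; answer 1199
Part 2: Y1 = 1199; d = 9; f(2) = 1*(-4) - 3*(9) = -31; iterating: f(2)=-31, f(3)=-19, f(4)=74, f(5)=131, f(6)=-91, f(7)=-484, f(8)=-211, f(9)=1241, f(10)=1874, f(11)=-1849, f(12)=-7471, f(13)=-1924, f(14)=20489, f(15)=26261, f(16)=-35206; answer -35206

-35206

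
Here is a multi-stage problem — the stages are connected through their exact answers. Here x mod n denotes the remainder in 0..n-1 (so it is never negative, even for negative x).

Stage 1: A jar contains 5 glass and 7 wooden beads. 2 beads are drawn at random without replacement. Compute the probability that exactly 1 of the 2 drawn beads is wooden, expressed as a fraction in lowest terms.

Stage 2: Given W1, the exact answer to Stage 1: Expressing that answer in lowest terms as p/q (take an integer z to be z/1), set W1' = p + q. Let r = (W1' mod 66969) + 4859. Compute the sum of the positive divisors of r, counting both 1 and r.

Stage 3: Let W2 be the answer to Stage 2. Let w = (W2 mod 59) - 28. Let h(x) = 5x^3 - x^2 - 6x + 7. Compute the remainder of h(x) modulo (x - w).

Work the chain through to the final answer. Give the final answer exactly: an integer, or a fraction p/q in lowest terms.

Stage 1: total draws C(12,2) = 66; favorable C(7,1)*C(5,1) = 35; P = 35/66; answer 35/66
Stage 2: W1 = 35/66; threaded value p + q = 101; r = 4960; 4960 = 2^5 * 5 * 31; sigma = (1 + 2 + 4 + 8 + 16 + 32) * (1 + 5) * (1 + 31) = 63 * 6 * 32 = 12096; answer 12096
Stage 3: W2 = 12096; w = -27; remainder = value at the root: 5*(-27)^3 - 1*(-27)^2 - 6*(-27)^1 + 7 = (-98415) + (-729) + (162) + (7) = -98975; answer -98975

-98975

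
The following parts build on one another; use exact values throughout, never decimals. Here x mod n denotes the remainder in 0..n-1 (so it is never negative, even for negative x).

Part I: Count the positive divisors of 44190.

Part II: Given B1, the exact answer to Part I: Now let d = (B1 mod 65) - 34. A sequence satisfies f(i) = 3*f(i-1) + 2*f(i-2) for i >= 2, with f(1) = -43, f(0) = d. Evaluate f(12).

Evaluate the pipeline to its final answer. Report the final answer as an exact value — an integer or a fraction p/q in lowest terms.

Part I: 44190 = 2 * 3^2 * 5 * 491; number of divisors = (1+1) * (2+1) * (1+1) * (1+1) = 24; answer 24
Part II: B1 = 24; d = -10; f(2) = 3*(-43) + 2*(-10) = -149; iterating: f(2)=-149, f(3)=-533, f(4)=-1897, f(5)=-6757, f(6)=-24065, f(7)=-85709, f(8)=-305257, f(9)=-1087189, f(10)=-3872081, f(11)=-13790621, f(12)=-49116025; answer -49116025

-49116025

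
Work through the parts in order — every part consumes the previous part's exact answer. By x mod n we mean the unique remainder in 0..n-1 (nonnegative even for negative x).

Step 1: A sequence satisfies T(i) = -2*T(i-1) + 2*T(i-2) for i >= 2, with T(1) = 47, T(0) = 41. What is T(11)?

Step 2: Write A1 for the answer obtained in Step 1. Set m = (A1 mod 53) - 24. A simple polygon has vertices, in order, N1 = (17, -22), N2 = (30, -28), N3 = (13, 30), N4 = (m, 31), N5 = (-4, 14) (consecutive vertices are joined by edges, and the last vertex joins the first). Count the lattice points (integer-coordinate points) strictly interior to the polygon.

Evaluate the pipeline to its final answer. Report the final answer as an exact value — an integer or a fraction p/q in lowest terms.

Step 1: T(2) = -2*(47) + 2*(41) = -12; iterating: T(2)=-12, T(3)=118, T(4)=-260, T(5)=756, T(6)=-2032, T(7)=5576, T(8)=-15216, T(9)=41584, T(10)=-113600, T(11)=310368; answer 310368
Step 2: A1 = 310368; m = -24; cross terms: (17*-28 - 30*-22)=184, (30*30 - 13*-28)=1264, (13*31 - -24*30)=1123, (-24*14 - -4*31)=-212, (-4*-22 - 17*14)=-150; twice the area = |2209| = 2209; area = 2209/2; boundary points = 1 + 1 + 1 + 1 + 3 = 7; strictly interior points = area - boundary/2 + 1 = 1102; answer 1102

1102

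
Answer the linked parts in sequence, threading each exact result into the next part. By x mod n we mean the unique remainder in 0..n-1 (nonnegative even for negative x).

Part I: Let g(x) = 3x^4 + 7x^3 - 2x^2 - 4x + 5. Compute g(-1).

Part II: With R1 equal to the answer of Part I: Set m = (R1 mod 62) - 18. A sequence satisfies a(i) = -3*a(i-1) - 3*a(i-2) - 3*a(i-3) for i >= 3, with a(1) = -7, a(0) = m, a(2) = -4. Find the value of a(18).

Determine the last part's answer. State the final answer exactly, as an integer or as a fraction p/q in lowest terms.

Part I: 3*(-1)^4 + 7*(-1)^3 - 2*(-1)^2 - 4*(-1)^1 + 5 = (3) + (-7) + (-2) + (4) + (5) = 3; answer 3
Part II: R1 = 3; m = -15; a(3) = -3*(-4) - 3*(-7) - 3*(-15) = 78; iterating: a(3)=78, a(4)=-201, a(5)=381, a(6)=-774, a(7)=1782, a(8)=-4167, a(9)=9477, a(10)=-21276, a(11)=47898, a(12)=-108297, a(13)=245025, a(14)=-553878, a(15)=1251450, a(16)=-2827791, a(17)=6390657, a(18)=-14442948; answer -14442948

-14442948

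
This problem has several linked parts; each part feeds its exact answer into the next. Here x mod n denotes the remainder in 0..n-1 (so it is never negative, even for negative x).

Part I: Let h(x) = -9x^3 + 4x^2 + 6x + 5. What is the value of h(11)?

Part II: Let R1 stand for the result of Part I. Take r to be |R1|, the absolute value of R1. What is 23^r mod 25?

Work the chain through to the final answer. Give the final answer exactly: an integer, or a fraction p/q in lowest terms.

Part I: -9*(11)^3 + 4*(11)^2 + 6*(11)^1 + 5 = (-11979) + (484) + (66) + (5) = -11424; answer -11424
Part II: R1 = -11424; r = 11424; squarings mod 25: 23^1=23, 23^2=4, 23^4=16, 23^8=6, 23^16=11, 23^32=21, 23^64=16, 23^128=6, 23^256=11, 23^512=21, 23^1024=16, 23^2048=6, 23^4096=11, 23^8192=21; 23^11424 = 23^32 * 23^128 * 23^1024 * 23^2048 * 23^8192 = 16 (mod 25); answer 16

16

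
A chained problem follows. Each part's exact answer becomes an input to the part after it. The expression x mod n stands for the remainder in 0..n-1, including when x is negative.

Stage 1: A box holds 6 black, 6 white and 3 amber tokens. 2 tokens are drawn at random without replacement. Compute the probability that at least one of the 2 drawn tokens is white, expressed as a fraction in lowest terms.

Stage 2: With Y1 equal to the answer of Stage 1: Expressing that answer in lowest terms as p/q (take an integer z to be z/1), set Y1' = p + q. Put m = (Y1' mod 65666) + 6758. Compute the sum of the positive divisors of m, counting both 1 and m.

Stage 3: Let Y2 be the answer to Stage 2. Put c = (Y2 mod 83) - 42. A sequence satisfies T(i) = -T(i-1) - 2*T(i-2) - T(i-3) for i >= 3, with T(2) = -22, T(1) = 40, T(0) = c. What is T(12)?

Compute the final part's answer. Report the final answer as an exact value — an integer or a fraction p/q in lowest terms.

Stage 1: total draws C(15,2) = 105; complement C(9,2) = 36; favorable 105 - 36 = 69; P = 23/35; answer 23/35
Stage 2: Y1 = 23/35; threaded value p + q = 58; m = 6816; 6816 = 2^5 * 3 * 71; sigma = (1 + 2 + 4 + 8 + 16 + 32) * (1 + 3) * (1 + 71) = 63 * 4 * 72 = 18144; answer 18144
Stage 3: Y2 = 18144; c = 8; T(3) = -1*(-22) - 2*(40) - 1*(8) = -66; iterating: T(3)=-66, T(4)=70, T(5)=84, T(6)=-158, T(7)=-80, T(8)=312, T(9)=6, T(10)=-550, T(11)=226, T(12)=868; answer 868

868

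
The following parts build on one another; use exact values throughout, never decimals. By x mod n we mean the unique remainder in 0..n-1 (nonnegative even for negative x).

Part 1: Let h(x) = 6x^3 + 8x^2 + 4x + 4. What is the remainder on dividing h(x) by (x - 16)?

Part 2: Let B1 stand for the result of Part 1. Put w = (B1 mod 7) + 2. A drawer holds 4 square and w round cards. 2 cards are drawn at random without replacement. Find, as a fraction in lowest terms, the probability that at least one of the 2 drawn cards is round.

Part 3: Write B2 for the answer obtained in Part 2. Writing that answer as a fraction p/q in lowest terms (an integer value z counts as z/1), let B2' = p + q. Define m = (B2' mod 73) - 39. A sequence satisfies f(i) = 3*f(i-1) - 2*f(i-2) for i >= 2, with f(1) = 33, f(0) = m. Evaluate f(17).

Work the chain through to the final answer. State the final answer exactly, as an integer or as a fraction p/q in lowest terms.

7864233

Part 1: remainder = value at the root: 6*(16)^3 + 8*(16)^2 + 4*(16)^1 + 4 = (24576) + (2048) + (64) + (4) = 26692; answer 26692
Part 2: B1 = 26692; w = 3; total draws C(7,2) = 21; complement C(4,2) = 6; favorable 21 - 6 = 15; P = 5/7; answer 5/7
Part 3: B2 = 5/7; threaded value p + q = 12; m = -27; f(2) = 3*(33) - 2*(-27) = 153; iterating: f(2)=153, f(3)=393, f(4)=873, f(5)=1833, f(6)=3753, f(7)=7593, f(8)=15273, f(9)=30633, f(10)=61353, f(11)=122793, f(12)=245673, f(13)=491433, f(14)=982953, f(15)=1965993, f(16)=3932073, f(17)=7864233; answer 7864233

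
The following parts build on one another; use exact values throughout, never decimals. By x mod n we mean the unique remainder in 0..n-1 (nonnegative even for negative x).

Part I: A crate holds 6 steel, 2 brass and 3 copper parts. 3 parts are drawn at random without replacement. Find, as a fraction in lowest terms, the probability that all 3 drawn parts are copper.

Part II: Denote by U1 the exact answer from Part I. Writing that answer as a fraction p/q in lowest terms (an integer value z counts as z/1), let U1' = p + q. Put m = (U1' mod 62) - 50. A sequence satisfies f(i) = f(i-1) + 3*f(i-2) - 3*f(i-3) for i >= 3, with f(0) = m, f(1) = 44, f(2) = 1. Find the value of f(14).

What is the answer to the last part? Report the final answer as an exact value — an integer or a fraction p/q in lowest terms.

9829

Part I: total draws C(11,3) = 165; favorable C(3,3) = 1; P = 1/165; answer 1/165
Part II: U1 = 1/165; threaded value p + q = 166; m = -8; f(3) = 1*(1) + 3*(44) - 3*(-8) = 157; iterating: f(3)=157, f(4)=28, f(5)=496, f(6)=109, f(7)=1513, f(8)=352, f(9)=4564, f(10)=1081, f(11)=13717, f(12)=3268, f(13)=41176, f(14)=9829; answer 9829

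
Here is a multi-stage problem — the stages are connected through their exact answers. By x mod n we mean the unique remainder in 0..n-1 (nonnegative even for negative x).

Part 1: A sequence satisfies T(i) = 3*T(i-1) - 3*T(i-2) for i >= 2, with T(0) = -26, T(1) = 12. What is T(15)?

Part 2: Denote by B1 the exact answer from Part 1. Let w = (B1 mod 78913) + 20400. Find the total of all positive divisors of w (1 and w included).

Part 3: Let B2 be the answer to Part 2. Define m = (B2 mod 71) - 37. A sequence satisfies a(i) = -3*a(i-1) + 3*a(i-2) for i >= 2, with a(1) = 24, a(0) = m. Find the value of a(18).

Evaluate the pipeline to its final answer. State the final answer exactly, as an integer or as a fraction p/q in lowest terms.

-15061569381

Part 1: T(2) = 3*(12) - 3*(-26) = 114; iterating: T(2)=114, T(3)=306, T(4)=576, T(5)=810, T(6)=702, T(7)=-324, T(8)=-3078, T(9)=-8262, T(10)=-15552, T(11)=-21870, T(12)=-18954, T(13)=8748, T(14)=83106, T(15)=223074; answer 223074
Part 2: B1 = 223074; w = 85648; 85648 = 2^4 * 53 * 101; sigma = (1 + 2 + 4 + 8 + 16) * (1 + 53) * (1 + 101) = 31 * 54 * 102 = 170748; answer 170748
Part 3: B2 = 170748; m = 27; a(2) = -3*(24) + 3*(27) = 9; iterating: a(2)=9, a(3)=45, a(4)=-108, a(5)=459, a(6)=-1701, a(7)=6480, a(8)=-24543, a(9)=93069, a(10)=-352836, a(11)=1337715, a(12)=-5071653, a(13)=19228104, a(14)=-72899271, a(15)=276382125, a(16)=-1047844188, a(17)=3972678939, a(18)=-15061569381; answer -15061569381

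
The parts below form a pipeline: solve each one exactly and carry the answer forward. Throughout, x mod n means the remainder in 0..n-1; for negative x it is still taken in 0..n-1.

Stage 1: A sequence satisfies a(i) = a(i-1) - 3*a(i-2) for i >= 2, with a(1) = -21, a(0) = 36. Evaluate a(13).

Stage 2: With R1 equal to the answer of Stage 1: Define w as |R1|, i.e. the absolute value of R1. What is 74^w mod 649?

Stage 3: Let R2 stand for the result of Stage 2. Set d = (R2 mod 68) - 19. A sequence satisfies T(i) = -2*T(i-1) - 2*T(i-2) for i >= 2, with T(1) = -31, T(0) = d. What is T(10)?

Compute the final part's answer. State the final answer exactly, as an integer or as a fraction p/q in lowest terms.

-256

Stage 1: a(2) = 1*(-21) - 3*(36) = -129; iterating: a(2)=-129, a(3)=-66, a(4)=321, a(5)=519, a(6)=-444, a(7)=-2001, a(8)=-669, a(9)=5334, a(10)=7341, a(11)=-8661, a(12)=-30684, a(13)=-4701; answer -4701
Stage 2: R1 = -4701; w = 4701; squarings mod 649: 74^1=74, 74^2=284, 74^4=180, 74^8=599, 74^16=553, 74^32=130, 74^64=26, 74^128=27, 74^256=80, 74^512=559, 74^1024=312, 74^2048=643, 74^4096=36; 74^4701 = 74^1 * 74^4 * 74^8 * 74^16 * 74^64 * 74^512 * 74^4096 = 602 (mod 649); answer 602
Stage 3: R2 = 602; d = 39; T(2) = -2*(-31) - 2*(39) = -16; iterating: T(2)=-16, T(3)=94, T(4)=-156, T(5)=124, T(6)=64, T(7)=-376, T(8)=624, T(9)=-496, T(10)=-256; answer -256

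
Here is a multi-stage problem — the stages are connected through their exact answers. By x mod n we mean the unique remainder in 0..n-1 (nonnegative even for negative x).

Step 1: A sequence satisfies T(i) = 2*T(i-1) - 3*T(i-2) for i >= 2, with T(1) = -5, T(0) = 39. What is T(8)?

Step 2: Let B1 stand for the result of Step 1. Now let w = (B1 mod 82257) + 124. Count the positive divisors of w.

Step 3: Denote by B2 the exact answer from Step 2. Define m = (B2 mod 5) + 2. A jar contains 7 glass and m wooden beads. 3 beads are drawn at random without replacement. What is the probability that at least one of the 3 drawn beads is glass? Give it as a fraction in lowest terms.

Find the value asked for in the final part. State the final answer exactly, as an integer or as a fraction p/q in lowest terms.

21/22

Step 1: T(2) = 2*(-5) - 3*(39) = -127; iterating: T(2)=-127, T(3)=-239, T(4)=-97, T(5)=523, T(6)=1337, T(7)=1105, T(8)=-1801; answer -1801
Step 2: B1 = -1801; w = 80580; 80580 = 2^2 * 3 * 5 * 17 * 79; number of divisors = (2+1) * (1+1) * (1+1) * (1+1) * (1+1) = 48; answer 48
Step 3: B2 = 48; m = 5; total draws C(12,3) = 220; complement C(5,3) = 10; favorable 220 - 10 = 210; P = 21/22; answer 21/22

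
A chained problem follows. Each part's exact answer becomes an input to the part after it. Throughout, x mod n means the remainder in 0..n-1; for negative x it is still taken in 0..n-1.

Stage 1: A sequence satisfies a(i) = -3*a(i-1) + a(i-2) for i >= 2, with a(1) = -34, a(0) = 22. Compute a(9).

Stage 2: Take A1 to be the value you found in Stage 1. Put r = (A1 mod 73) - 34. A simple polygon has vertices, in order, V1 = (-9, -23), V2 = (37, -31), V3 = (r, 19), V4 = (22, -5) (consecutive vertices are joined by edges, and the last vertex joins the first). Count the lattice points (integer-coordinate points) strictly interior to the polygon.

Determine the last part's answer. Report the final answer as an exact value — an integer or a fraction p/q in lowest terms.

Stage 1: a(2) = -3*(-34) + 1*(22) = 124; iterating: a(2)=124, a(3)=-406, a(4)=1342, a(5)=-4432, a(6)=14638, a(7)=-48346, a(8)=159676, a(9)=-527374; answer -527374
Stage 2: A1 = -527374; r = 17; cross terms: (-9*-31 - 37*-23)=1130, (37*19 - 17*-31)=1230, (17*-5 - 22*19)=-503, (22*-23 - -9*-5)=-551; twice the area = |1306| = 1306; area = 653; boundary points = 2 + 10 + 1 + 1 = 14; strictly interior points = area - boundary/2 + 1 = 647; answer 647

647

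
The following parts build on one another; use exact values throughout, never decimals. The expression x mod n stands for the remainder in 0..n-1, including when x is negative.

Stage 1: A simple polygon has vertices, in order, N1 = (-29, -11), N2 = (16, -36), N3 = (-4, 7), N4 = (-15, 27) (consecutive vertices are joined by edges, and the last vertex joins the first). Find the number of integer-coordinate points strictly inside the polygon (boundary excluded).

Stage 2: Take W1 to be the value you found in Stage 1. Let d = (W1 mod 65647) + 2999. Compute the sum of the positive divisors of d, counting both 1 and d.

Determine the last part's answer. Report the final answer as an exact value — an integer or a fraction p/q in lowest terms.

Stage 1: cross terms: (-29*-36 - 16*-11)=1220, (16*7 - -4*-36)=-32, (-4*27 - -15*7)=-3, (-15*-11 - -29*27)=948; twice the area = |2133| = 2133; area = 2133/2; boundary points = 5 + 1 + 1 + 2 = 9; strictly interior points = area - boundary/2 + 1 = 1063; answer 1063
Stage 2: W1 = 1063; d = 4062; 4062 = 2 * 3 * 677; sigma = (1 + 2) * (1 + 3) * (1 + 677) = 3 * 4 * 678 = 8136; answer 8136

8136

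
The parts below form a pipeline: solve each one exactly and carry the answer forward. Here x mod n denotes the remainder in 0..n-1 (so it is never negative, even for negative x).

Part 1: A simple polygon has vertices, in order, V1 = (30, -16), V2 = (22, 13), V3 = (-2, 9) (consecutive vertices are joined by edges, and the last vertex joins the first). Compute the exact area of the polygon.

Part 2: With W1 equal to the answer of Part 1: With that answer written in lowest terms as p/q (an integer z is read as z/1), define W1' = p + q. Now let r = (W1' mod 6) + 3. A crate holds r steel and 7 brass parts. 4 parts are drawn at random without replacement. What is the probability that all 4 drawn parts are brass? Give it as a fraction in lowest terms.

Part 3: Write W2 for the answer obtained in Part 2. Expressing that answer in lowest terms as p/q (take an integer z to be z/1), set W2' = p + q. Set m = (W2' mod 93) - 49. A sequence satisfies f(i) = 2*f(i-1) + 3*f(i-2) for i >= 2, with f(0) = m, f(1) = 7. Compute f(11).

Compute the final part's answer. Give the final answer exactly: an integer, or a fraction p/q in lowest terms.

Part 1: cross terms: (30*13 - 22*-16)=742, (22*9 - -2*13)=224, (-2*-16 - 30*9)=-238; twice the area = |728| = 728; area = 364; answer 364
Part 2: W1 = 364; threaded value p + q = 365; r = 8; total draws C(15,4) = 1365; favorable C(7,4) = 35; P = 1/39; answer 1/39
Part 3: W2 = 1/39; threaded value p + q = 40; m = -9; f(2) = 2*(7) + 3*(-9) = -13; iterating: f(2)=-13, f(3)=-5, f(4)=-49, f(5)=-113, f(6)=-373, f(7)=-1085, f(8)=-3289, f(9)=-9833, f(10)=-29533, f(11)=-88565; answer -88565

-88565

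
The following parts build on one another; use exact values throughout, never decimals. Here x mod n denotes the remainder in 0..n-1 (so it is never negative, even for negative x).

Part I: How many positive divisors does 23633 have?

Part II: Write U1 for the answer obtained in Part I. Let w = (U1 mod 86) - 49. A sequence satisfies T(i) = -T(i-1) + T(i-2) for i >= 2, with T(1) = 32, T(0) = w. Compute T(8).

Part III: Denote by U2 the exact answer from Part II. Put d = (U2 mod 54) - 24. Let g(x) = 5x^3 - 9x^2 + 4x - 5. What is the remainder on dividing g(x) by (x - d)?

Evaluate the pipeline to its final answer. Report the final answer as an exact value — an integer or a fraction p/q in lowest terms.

Part I: 23633 is prime, so its only divisors are 1 and 23633; count = 2; answer 2
Part II: U1 = 2; w = -47; T(2) = -1*(32) + 1*(-47) = -79; iterating: T(2)=-79, T(3)=111, T(4)=-190, T(5)=301, T(6)=-491, T(7)=792, T(8)=-1283; answer -1283
Part III: U2 = -1283; d = -11; remainder = value at the root: 5*(-11)^3 - 9*(-11)^2 + 4*(-11)^1 - 5 = (-6655) + (-1089) + (-44) + (-5) = -7793; answer -7793

-7793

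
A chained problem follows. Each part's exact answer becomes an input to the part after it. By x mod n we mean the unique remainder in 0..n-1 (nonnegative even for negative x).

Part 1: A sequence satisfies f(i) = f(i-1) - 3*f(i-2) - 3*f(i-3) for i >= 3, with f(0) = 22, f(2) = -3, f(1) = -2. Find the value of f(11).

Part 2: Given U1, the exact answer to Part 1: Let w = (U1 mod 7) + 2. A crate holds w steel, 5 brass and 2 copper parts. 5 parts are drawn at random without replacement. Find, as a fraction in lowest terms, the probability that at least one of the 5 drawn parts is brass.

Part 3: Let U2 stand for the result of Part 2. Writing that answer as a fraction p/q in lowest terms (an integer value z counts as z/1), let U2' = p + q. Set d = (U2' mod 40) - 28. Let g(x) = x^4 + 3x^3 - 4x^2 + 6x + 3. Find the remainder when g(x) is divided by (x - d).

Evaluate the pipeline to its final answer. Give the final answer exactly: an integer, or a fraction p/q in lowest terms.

1839

Part 1: f(3) = 1*(-3) - 3*(-2) - 3*(22) = -63; iterating: f(3)=-63, f(4)=-48, f(5)=150, f(6)=483, f(7)=177, f(8)=-1722, f(9)=-3702, f(10)=933, f(11)=17205; answer 17205
Part 2: U1 = 17205; w = 8; total draws C(15,5) = 3003; complement C(10,5) = 252; favorable 3003 - 252 = 2751; P = 131/143; answer 131/143
Part 3: U2 = 131/143; threaded value p + q = 274; d = 6; remainder = value at the root: 1*(6)^4 + 3*(6)^3 - 4*(6)^2 + 6*(6)^1 + 3 = (1296) + (648) + (-144) + (36) + (3) = 1839; answer 1839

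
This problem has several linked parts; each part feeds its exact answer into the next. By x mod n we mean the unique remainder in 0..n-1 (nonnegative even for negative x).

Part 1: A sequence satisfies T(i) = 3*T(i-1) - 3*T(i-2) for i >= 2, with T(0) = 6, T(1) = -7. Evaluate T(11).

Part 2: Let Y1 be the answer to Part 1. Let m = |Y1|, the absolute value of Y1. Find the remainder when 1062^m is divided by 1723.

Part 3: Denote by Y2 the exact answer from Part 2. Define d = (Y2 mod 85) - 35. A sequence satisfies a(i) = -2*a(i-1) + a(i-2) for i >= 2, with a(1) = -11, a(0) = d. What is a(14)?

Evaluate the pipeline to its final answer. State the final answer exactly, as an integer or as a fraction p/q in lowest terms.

Part 1: T(2) = 3*(-7) - 3*(6) = -39; iterating: T(2)=-39, T(3)=-96, T(4)=-171, T(5)=-225, T(6)=-162, T(7)=189, T(8)=1053, T(9)=2592, T(10)=4617, T(11)=6075; answer 6075
Part 2: Y1 = 6075; m = 6075; squarings mod 1723: 1062^1=1062, 1062^2=1002, 1062^4=1218, 1062^8=21, 1062^16=441, 1062^32=1505, 1062^64=1003, 1062^128=1500, 1062^256=1485, 1062^512=1508, 1062^1024=1427, 1062^2048=1466, 1062^4096=575; 1062^6075 = 1062^1 * 1062^2 * 1062^8 * 1062^16 * 1062^32 * 1062^128 * 1062^256 * 1062^512 * 1062^1024 * 1062^4096 = 350 (mod 1723); answer 350
Part 3: Y2 = 350; d = -25; a(2) = -2*(-11) + 1*(-25) = -3; iterating: a(2)=-3, a(3)=-5, a(4)=7, a(5)=-19, a(6)=45, a(7)=-109, a(8)=263, a(9)=-635, a(10)=1533, a(11)=-3701, a(12)=8935, a(13)=-21571, a(14)=52077; answer 52077

52077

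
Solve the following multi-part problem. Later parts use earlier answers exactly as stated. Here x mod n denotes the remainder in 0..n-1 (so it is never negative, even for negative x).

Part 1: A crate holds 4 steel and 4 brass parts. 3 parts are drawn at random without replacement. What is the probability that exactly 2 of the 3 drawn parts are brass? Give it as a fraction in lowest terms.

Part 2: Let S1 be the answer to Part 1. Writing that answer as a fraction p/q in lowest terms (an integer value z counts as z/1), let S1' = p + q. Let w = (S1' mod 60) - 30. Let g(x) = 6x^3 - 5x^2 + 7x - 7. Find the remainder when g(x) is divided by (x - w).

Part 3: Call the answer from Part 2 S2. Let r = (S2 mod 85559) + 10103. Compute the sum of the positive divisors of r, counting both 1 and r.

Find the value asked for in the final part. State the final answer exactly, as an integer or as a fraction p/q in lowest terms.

54624

Part 1: total draws C(8,3) = 56; favorable C(4,2)*C(4,1) = 24; P = 3/7; answer 3/7
Part 2: S1 = 3/7; threaded value p + q = 10; w = -20; remainder = value at the root: 6*(-20)^3 - 5*(-20)^2 + 7*(-20)^1 - 7 = (-48000) + (-2000) + (-140) + (-7) = -50147; answer -50147
Part 3: S2 = -50147; r = 45515; 45515 = 5 * 9103; sigma = (1 + 5) * (1 + 9103) = 6 * 9104 = 54624; answer 54624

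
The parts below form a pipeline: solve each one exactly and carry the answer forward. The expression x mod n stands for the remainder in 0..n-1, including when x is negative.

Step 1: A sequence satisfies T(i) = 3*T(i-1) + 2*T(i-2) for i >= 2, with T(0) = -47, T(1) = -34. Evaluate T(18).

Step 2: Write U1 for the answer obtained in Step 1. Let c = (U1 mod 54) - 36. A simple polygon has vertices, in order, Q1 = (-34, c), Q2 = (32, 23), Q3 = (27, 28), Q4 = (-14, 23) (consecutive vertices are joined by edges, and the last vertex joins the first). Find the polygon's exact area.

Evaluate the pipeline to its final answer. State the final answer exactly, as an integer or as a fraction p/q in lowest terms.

Step 1: T(2) = 3*(-34) + 2*(-47) = -196; iterating: T(2)=-196, T(3)=-656, T(4)=-2360, T(5)=-8392, T(6)=-29896, T(7)=-106472, T(8)=-379208, T(9)=-1350568, T(10)=-4810120, T(11)=-17131496, T(12)=-61014728, T(13)=-217307176, T(14)=-773950984, T(15)=-2756467304, T(16)=-9817303880, T(17)=-34964846248, T(18)=-124529146504; answer -124529146504
Step 2: U1 = -124529146504; c = -16; cross terms: (-34*23 - 32*-16)=-270, (32*28 - 27*23)=275, (27*23 - -14*28)=1013, (-14*-16 - -34*23)=1006; twice the area = |2024| = 2024; area = 1012; answer 1012

1012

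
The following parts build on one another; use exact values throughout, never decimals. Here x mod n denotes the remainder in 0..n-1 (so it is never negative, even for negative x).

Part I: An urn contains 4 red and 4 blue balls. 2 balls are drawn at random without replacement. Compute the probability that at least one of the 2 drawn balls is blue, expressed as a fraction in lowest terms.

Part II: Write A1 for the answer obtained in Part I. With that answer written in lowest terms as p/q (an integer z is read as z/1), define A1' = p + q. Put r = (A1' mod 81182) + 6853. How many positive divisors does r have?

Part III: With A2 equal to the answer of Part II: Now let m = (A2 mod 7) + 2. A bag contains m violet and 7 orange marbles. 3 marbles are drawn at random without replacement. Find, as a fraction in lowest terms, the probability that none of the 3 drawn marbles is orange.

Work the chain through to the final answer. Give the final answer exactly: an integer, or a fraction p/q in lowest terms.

1/120

Part I: total draws C(8,2) = 28; complement C(4,2) = 6; favorable 28 - 6 = 22; P = 11/14; answer 11/14
Part II: A1 = 11/14; threaded value p + q = 25; r = 6878; 6878 = 2 * 19 * 181; number of divisors = (1+1) * (1+1) * (1+1) = 8; answer 8
Part III: A2 = 8; m = 3; total draws C(10,3) = 120; favorable C(3,3) = 1; P = 1/120; answer 1/120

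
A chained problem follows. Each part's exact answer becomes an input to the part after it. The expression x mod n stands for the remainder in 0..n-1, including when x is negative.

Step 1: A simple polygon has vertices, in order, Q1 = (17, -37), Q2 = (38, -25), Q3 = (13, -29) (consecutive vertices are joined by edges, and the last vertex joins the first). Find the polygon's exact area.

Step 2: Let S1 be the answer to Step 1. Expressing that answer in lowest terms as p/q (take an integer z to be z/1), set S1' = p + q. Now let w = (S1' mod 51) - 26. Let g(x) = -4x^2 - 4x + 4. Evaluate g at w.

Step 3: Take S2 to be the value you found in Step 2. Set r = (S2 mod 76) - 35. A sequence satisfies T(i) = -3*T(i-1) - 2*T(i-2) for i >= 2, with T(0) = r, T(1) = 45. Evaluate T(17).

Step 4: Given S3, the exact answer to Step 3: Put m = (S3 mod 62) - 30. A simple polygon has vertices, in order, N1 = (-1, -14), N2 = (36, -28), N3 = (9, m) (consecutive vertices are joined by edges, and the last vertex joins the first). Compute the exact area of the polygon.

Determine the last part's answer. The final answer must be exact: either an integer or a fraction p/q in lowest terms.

45/2

Step 1: cross terms: (17*-25 - 38*-37)=981, (38*-29 - 13*-25)=-777, (13*-37 - 17*-29)=12; twice the area = |216| = 216; area = 108; answer 108
Step 2: S1 = 108; threaded value p + q = 109; w = -19; -4*(-19)^2 - 4*(-19)^1 + 4 = (-1444) + (76) + (4) = -1364; answer -1364
Step 3: S2 = -1364; r = -31; T(2) = -3*(45) - 2*(-31) = -73; iterating: T(2)=-73, T(3)=129, T(4)=-241, T(5)=465, T(6)=-913, T(7)=1809, T(8)=-3601, T(9)=7185, T(10)=-14353, T(11)=28689, T(12)=-57361, T(13)=114705, T(14)=-229393, T(15)=458769, T(16)=-917521, T(17)=1835025; answer 1835025
Step 4: S3 = 1835025; m = -19; cross terms: (-1*-28 - 36*-14)=532, (36*-19 - 9*-28)=-432, (9*-14 - -1*-19)=-145; twice the area = |-45| = 45; area = 45/2; answer 45/2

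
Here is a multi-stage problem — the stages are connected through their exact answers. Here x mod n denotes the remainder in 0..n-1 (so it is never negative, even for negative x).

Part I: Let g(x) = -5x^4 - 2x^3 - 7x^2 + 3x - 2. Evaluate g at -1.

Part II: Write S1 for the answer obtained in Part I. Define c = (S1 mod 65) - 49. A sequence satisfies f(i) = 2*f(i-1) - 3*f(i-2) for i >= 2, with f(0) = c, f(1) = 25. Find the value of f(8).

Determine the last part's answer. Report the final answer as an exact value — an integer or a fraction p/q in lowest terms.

Part I: -5*(-1)^4 - 2*(-1)^3 - 7*(-1)^2 + 3*(-1)^1 - 2 = (-5) + (2) + (-7) + (-3) + (-2) = -15; answer -15
Part II: S1 = -15; c = 1; f(2) = 2*(25) - 3*(1) = 47; iterating: f(2)=47, f(3)=19, f(4)=-103, f(5)=-263, f(6)=-217, f(7)=355, f(8)=1361; answer 1361

1361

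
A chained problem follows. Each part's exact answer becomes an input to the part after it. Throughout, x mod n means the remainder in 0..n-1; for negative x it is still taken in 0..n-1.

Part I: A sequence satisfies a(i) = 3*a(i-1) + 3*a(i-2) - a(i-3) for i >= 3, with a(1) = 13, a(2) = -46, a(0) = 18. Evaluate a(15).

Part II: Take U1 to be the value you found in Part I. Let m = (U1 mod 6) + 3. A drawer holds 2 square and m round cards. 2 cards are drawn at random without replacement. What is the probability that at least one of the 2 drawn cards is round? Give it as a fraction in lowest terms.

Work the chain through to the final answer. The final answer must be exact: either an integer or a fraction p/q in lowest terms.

27/28

Part I: a(3) = 3*(-46) + 3*(13) - 1*(18) = -117; iterating: a(3)=-117, a(4)=-502, a(5)=-1811, a(6)=-6822, a(7)=-25397, a(8)=-94846, a(9)=-353907, a(10)=-1320862, a(11)=-4929461, a(12)=-18397062, a(13)=-68658707, a(14)=-256237846, a(15)=-956292597; answer -956292597
Part II: U1 = -956292597; m = 6; total draws C(8,2) = 28; complement C(2,2) = 1; favorable 28 - 1 = 27; P = 27/28; answer 27/28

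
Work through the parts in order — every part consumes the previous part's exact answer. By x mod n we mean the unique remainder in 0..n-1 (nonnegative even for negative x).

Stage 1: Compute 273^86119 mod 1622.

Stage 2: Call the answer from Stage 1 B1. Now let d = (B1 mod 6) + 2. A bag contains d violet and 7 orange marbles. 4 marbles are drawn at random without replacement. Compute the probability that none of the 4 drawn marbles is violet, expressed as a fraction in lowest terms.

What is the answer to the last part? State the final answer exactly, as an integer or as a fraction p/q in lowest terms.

1/6

Stage 1: squarings mod 1622: 273^1=273, 273^2=1539, 273^4=401, 273^8=223, 273^16=1069, 273^32=873, 273^64=1411, 273^128=727, 273^256=1379, 273^512=657, 273^1024=197, 273^2048=1503, 273^4096=1185, 273^8192=1195, 273^16384=665, 273^32768=1041, 273^65536=185; 273^86119 = 273^1 * 273^2 * 273^4 * 273^32 * 273^64 * 273^4096 * 273^16384 * 273^65536 = 1069 (mod 1622); answer 1069
Stage 2: B1 = 1069; d = 3; total draws C(10,4) = 210; favorable C(7,4) = 35; P = 1/6; answer 1/6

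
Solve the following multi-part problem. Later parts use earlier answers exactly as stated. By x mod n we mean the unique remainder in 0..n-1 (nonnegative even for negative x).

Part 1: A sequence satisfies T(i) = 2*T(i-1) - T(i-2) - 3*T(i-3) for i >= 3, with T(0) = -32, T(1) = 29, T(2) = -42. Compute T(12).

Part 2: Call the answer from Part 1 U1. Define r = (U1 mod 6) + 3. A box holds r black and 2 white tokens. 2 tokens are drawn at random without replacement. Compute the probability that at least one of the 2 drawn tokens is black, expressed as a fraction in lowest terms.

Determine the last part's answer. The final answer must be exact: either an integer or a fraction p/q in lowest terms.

14/15

Part 1: T(3) = 2*(-42) - 1*(29) - 3*(-32) = -17; iterating: T(3)=-17, T(4)=-79, T(5)=-15, T(6)=100, T(7)=452, T(8)=849, T(9)=946, T(10)=-313, T(11)=-4119, T(12)=-10763; answer -10763
Part 2: U1 = -10763; r = 4; total draws C(6,2) = 15; complement C(2,2) = 1; favorable 15 - 1 = 14; P = 14/15; answer 14/15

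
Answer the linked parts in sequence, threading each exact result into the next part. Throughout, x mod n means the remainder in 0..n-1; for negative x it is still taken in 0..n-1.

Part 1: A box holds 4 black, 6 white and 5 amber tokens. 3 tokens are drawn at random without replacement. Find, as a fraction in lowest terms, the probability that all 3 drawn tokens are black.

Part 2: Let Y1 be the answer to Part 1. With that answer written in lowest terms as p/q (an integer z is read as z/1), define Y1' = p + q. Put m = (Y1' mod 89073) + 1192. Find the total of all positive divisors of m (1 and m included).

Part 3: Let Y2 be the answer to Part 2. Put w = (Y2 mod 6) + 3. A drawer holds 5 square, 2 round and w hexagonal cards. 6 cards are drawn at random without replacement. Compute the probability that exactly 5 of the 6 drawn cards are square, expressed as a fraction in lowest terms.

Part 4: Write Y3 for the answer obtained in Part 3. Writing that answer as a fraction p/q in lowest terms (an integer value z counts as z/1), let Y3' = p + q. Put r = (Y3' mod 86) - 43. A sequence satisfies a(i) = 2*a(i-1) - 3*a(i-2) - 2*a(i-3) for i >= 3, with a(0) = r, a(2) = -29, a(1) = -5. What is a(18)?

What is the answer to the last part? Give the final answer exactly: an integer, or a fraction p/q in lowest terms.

-24349

Part 1: total draws C(15,3) = 455; favorable C(4,3) = 4; P = 4/455; answer 4/455
Part 2: Y1 = 4/455; threaded value p + q = 459; m = 1651; 1651 = 13 * 127; sigma = (1 + 13) * (1 + 127) = 14 * 128 = 1792; answer 1792
Part 3: Y2 = 1792; w = 7; total draws C(14,6) = 3003; favorable C(5,5)*C(9,1) = 9; P = 3/1001; answer 3/1001
Part 4: Y3 = 3/1001; threaded value p + q = 1004; r = 15; a(3) = 2*(-29) - 3*(-5) - 2*(15) = -73; iterating: a(3)=-73, a(4)=-49, a(5)=179, a(6)=651, a(7)=863, a(8)=-585, a(9)=-5061, a(10)=-10093, a(11)=-3833, a(12)=32735, a(13)=97155, a(14)=103771, a(15)=-149393, a(16)=-804409, a(17)=-1368181, a(18)=-24349; answer -24349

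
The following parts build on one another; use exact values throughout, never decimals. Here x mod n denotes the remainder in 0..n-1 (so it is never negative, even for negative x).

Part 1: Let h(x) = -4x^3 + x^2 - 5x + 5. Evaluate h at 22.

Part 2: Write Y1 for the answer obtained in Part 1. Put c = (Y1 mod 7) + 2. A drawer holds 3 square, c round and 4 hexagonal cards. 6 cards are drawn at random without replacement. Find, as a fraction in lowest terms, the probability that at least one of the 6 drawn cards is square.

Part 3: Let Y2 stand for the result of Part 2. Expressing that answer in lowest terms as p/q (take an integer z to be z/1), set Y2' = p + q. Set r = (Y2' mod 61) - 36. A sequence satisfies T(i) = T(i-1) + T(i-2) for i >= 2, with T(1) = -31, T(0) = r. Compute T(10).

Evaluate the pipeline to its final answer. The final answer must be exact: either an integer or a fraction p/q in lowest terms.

Part 1: -4*(22)^3 + 1*(22)^2 - 5*(22)^1 + 5 = (-42592) + (484) + (-110) + (5) = -42213; answer -42213
Part 2: Y1 = -42213; c = 6; total draws C(13,6) = 1716; complement C(10,6) = 210; favorable 1716 - 210 = 1506; P = 251/286; answer 251/286
Part 3: Y2 = 251/286; threaded value p + q = 537; r = 13; T(2) = 1*(-31) + 1*(13) = -18; iterating: T(2)=-18, T(3)=-49, T(4)=-67, T(5)=-116, T(6)=-183, T(7)=-299, T(8)=-482, T(9)=-781, T(10)=-1263; answer -1263

-1263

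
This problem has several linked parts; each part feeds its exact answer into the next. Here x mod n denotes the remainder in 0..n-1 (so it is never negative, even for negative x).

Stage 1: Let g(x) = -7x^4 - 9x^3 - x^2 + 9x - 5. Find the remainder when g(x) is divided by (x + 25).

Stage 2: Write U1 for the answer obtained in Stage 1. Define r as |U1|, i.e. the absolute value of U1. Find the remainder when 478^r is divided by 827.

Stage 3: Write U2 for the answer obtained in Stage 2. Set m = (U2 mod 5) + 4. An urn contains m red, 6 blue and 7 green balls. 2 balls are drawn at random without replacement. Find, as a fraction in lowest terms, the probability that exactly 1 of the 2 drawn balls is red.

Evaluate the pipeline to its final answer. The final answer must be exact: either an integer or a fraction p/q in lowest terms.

Stage 1: remainder = value at the root: -7*(-25)^4 - 9*(-25)^3 - 1*(-25)^2 + 9*(-25)^1 - 5 = (-2734375) + (140625) + (-625) + (-225) + (-5) = -2594605; answer -2594605
Stage 2: U1 = -2594605; r = 2594605; squarings mod 827: 478^1=478, 478^2=232, 478^4=69, 478^8=626, 478^16=705, 478^32=825, 478^64=4, 478^128=16, 478^256=256, 478^512=203, 478^1024=686, 478^2048=33, 478^4096=262, 478^8192=3, 478^16384=9, 478^32768=81, 478^65536=772, 478^131072=544, 478^262144=697, 478^524288=360, 478^1048576=588, 478^2097152=58; 478^2594605 = 478^1 * 478^4 * 478^8 * 478^32 * 478^256 * 478^512 * 478^1024 * 478^4096 * 478^32768 * 478^65536 * 478^131072 * 478^262144 * 478^2097152 = 560 (mod 827); answer 560
Stage 3: U2 = 560; m = 4; total draws C(17,2) = 136; favorable C(4,1)*C(13,1) = 52; P = 13/34; answer 13/34

13/34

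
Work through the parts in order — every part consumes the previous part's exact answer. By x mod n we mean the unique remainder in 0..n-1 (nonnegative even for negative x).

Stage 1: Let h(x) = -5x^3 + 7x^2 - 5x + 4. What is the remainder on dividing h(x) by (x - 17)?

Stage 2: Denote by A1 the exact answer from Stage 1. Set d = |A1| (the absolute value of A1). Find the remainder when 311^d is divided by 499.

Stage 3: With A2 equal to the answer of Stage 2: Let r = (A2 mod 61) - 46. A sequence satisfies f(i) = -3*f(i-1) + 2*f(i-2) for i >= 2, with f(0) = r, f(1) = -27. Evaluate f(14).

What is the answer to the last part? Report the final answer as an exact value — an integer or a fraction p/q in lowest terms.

281243727

Stage 1: remainder = value at the root: -5*(17)^3 + 7*(17)^2 - 5*(17)^1 + 4 = (-24565) + (2023) + (-85) + (4) = -22623; answer -22623
Stage 2: A1 = -22623; d = 22623; squarings mod 499: 311^1=311, 311^2=414, 311^4=239, 311^8=235, 311^16=335, 311^32=449, 311^64=5, 311^128=25, 311^256=126, 311^512=407, 311^1024=480, 311^2048=361, 311^4096=82, 311^8192=237, 311^16384=281; 311^22623 = 311^1 * 311^2 * 311^4 * 311^8 * 311^16 * 311^64 * 311^2048 * 311^4096 * 311^16384 = 403 (mod 499); answer 403
Stage 3: A2 = 403; r = -9; f(2) = -3*(-27) + 2*(-9) = 63; iterating: f(2)=63, f(3)=-243, f(4)=855, f(5)=-3051, f(6)=10863, f(7)=-38691, f(8)=137799, f(9)=-490779, f(10)=1747935, f(11)=-6225363, f(12)=22171959, f(13)=-78966603, f(14)=281243727; answer 281243727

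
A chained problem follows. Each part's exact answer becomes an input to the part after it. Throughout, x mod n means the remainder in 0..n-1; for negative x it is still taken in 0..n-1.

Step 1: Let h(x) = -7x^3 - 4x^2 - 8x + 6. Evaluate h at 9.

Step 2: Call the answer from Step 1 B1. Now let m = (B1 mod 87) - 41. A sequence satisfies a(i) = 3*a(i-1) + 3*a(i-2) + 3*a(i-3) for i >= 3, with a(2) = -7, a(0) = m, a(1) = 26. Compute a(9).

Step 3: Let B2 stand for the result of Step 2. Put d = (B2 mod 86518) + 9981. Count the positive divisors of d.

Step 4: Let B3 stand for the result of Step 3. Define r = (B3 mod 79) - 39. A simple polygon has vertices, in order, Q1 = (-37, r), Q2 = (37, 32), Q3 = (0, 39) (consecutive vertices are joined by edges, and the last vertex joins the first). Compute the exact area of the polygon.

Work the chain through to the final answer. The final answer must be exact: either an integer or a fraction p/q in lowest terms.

Step 1: -7*(9)^3 - 4*(9)^2 - 8*(9)^1 + 6 = (-5103) + (-324) + (-72) + (6) = -5493; answer -5493
Step 2: B1 = -5493; m = 34; a(3) = 3*(-7) + 3*(26) + 3*(34) = 159; iterating: a(3)=159, a(4)=534, a(5)=2058, a(6)=8253, a(7)=32535, a(8)=128538, a(9)=507978; answer 507978
Step 3: B2 = 507978; d = 85369; 85369 is prime, so its only divisors are 1 and 85369; count = 2; answer 2
Step 4: B3 = 2; r = -37; cross terms: (-37*32 - 37*-37)=185, (37*39 - 0*32)=1443, (0*-37 - -37*39)=1443; twice the area = |3071| = 3071; area = 3071/2; answer 3071/2

3071/2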